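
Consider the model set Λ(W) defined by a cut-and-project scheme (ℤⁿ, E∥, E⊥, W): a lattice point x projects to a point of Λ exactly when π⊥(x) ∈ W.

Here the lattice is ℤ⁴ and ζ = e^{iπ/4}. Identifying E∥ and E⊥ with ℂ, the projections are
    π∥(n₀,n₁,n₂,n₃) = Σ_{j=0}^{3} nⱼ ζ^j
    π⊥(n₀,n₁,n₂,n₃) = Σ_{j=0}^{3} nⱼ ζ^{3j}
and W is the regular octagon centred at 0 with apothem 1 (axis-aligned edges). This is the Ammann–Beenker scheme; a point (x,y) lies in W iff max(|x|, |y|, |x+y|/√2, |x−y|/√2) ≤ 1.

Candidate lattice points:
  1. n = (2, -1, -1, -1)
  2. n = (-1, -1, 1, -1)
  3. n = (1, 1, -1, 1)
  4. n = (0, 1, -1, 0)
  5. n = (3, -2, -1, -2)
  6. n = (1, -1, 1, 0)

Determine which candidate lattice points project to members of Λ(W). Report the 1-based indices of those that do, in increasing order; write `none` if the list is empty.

Internal map: ζ^{3j} for j=0..3 gives (1,0), (−√2/2,√2/2), (0,−1), (√2/2,√2/2).
#1 (2, -1, -1, -1): internal (2.0000, -0.4142); octagon support 2.0000 vs apothem 1 → ∉ W
#2 (-1, -1, 1, -1): internal (-1.0000, -2.4142); octagon support 2.4142 vs apothem 1 → ∉ W
#3 (1, 1, -1, 1): internal (1.0000, 2.4142); octagon support 2.4142 vs apothem 1 → ∉ W
#4 (0, 1, -1, 0): internal (-0.7071, 1.7071); octagon support 1.7071 vs apothem 1 → ∉ W
#5 (3, -2, -1, -2): internal (3.0000, -1.8284); octagon support 3.4142 vs apothem 1 → ∉ W
#6 (1, -1, 1, 0): internal (1.7071, -1.7071); octagon support 2.4142 vs apothem 1 → ∉ W

none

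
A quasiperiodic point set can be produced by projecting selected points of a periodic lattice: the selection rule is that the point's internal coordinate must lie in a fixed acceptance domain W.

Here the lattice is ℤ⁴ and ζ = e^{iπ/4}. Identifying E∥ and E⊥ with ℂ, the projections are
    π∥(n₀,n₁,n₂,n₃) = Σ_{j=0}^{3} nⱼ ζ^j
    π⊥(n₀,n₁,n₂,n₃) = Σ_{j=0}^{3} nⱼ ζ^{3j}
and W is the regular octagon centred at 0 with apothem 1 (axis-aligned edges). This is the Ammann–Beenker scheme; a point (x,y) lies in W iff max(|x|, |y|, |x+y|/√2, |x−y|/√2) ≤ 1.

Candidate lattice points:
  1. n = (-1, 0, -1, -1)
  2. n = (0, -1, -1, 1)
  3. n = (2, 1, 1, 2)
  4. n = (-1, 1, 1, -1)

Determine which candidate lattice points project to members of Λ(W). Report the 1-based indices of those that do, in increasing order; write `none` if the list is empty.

none

π⊥(n) = n₀ + n₁ζ³ + n₂ζ⁶ + n₃ζ⁹ where ζ = e^{iπ/4}.
candidate 1: n = (-1, 0, -1, -1) → π⊥ ≈ (-1.7071, +0.2929); max(|x|,|y|,|x±y|/√2) = 1.7071 > 1 ⇒ ∉ W
candidate 2: n = (0, -1, -1, 1) → π⊥ ≈ (+1.4142, +1.0000); max(|x|,|y|,|x±y|/√2) = 1.7071 > 1 ⇒ ∉ W
candidate 3: n = (2, 1, 1, 2) → π⊥ ≈ (+2.7071, +1.1213); max(|x|,|y|,|x±y|/√2) = 2.7071 > 1 ⇒ ∉ W
candidate 4: n = (-1, 1, 1, -1) → π⊥ ≈ (-2.4142, -1.0000); max(|x|,|y|,|x±y|/√2) = 2.4142 > 1 ⇒ ∉ W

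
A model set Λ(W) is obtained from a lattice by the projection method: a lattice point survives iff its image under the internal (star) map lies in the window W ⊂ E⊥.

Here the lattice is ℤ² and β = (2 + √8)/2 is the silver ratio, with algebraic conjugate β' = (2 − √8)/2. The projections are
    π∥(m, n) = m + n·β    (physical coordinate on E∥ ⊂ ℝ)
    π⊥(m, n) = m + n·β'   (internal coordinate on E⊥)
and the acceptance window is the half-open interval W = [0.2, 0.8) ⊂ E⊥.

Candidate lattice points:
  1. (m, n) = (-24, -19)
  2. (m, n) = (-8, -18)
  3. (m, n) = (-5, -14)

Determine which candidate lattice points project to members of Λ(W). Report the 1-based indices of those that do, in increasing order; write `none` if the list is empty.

3

β' = (2−√8)/2 ≈ -0.41421.
#1 (-24,-19): internal coord -24 + (-19)·β' = -16.12994; -16.12994 ∉ [0.2, 0.8) → out
#2 (-8,-18): internal coord -8 + (-18)·β' = -0.54416; -0.54416 ∉ [0.2, 0.8) → out
#3 (-5,-14): internal coord -5 + (-14)·β' = +0.79899; +0.79899 ∈ [0.2, 0.8) → IN Λ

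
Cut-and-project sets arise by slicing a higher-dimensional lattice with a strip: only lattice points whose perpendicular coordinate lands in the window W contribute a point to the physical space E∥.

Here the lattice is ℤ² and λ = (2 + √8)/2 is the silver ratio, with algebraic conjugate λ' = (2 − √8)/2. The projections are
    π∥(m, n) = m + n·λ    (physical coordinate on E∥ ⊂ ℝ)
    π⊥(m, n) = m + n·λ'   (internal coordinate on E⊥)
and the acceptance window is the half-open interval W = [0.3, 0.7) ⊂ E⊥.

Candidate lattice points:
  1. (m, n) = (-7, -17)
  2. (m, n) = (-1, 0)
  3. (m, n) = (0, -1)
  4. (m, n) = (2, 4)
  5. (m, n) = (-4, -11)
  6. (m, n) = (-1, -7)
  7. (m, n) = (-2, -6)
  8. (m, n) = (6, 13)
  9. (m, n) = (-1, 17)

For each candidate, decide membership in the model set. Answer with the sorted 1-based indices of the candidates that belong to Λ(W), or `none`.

3, 4, 5, 7, 8

λ' = (2−√8)/2 ≈ -0.4142.
candidate 1: (m,n)=(-7,-17) → π∥ = -7-17·λ ≈ -48.0416, π⊥ = -7-17·λ' ≈ 0.0416 ∉ [0.3, 0.7) ⇒ out
candidate 2: (m,n)=(-1,0) → π∥ = -1+0·λ ≈ -1.0000, π⊥ = -1+0·λ' ≈ -1.0000 ∉ [0.3, 0.7) ⇒ out
candidate 3: (m,n)=(0,-1) → π∥ = 0-1·λ ≈ -2.4142, π⊥ = 0-1·λ' ≈ 0.4142 ∈ [0.3, 0.7) ⇒ IN Λ
candidate 4: (m,n)=(2,4) → π∥ = 2+4·λ ≈ 11.6569, π⊥ = 2+4·λ' ≈ 0.3431 ∈ [0.3, 0.7) ⇒ IN Λ
candidate 5: (m,n)=(-4,-11) → π∥ = -4-11·λ ≈ -30.5563, π⊥ = -4-11·λ' ≈ 0.5563 ∈ [0.3, 0.7) ⇒ IN Λ
candidate 6: (m,n)=(-1,-7) → π∥ = -1-7·λ ≈ -17.8995, π⊥ = -1-7·λ' ≈ 1.8995 ∉ [0.3, 0.7) ⇒ out
candidate 7: (m,n)=(-2,-6) → π∥ = -2-6·λ ≈ -16.4853, π⊥ = -2-6·λ' ≈ 0.4853 ∈ [0.3, 0.7) ⇒ IN Λ
candidate 8: (m,n)=(6,13) → π∥ = 6+13·λ ≈ 37.3848, π⊥ = 6+13·λ' ≈ 0.6152 ∈ [0.3, 0.7) ⇒ IN Λ
candidate 9: (m,n)=(-1,17) → π∥ = -1+17·λ ≈ 40.0416, π⊥ = -1+17·λ' ≈ -8.0416 ∉ [0.3, 0.7) ⇒ out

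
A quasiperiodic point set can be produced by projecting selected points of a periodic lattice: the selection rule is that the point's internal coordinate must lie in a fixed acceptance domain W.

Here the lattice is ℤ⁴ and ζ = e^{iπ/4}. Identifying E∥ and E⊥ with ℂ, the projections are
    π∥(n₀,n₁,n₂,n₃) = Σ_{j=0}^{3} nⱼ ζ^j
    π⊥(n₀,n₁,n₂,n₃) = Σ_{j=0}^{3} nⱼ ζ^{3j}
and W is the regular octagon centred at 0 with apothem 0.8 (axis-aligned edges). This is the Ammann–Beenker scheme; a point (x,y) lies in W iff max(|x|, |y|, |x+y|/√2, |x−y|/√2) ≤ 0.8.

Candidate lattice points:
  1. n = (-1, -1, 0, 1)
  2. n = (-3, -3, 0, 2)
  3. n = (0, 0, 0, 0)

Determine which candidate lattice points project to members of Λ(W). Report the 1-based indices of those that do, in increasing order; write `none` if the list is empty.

π⊥(n) = n₀ + n₁ζ³ + n₂ζ⁶ + n₃ζ⁹ where ζ = e^{iπ/4}.
#1 (-1, -1, 0, 1): internal (0.41421, 0.00000); octagon support 0.41421 vs apothem 0.8 → ∈ W
#2 (-3, -3, 0, 2): internal (0.53553, -0.70711); octagon support 0.87868 vs apothem 0.8 → ∉ W
#3 (0, 0, 0, 0): internal (0.00000, 0.00000); octagon support 0.00000 vs apothem 0.8 → ∈ W

1, 3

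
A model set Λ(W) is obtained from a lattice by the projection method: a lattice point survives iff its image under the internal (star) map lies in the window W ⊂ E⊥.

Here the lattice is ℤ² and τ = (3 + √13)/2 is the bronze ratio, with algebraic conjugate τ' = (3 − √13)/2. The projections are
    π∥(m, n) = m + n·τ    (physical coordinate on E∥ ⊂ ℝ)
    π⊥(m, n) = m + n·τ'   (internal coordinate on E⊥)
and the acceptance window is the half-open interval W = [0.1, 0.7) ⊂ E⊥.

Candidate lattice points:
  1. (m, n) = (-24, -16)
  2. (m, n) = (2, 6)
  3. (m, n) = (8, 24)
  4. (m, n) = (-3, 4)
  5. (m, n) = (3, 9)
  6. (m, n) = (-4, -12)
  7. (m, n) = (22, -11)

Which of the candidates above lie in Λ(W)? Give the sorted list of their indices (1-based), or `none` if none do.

τ' = (3−√13)/2 ≈ -0.3028.
candidate 1: (m,n)=(-24,-16) → π∥ = -24-16·τ ≈ -76.8444, π⊥ = -24-16·τ' ≈ -19.1556 ∉ [0.1, 0.7) ⇒ out
candidate 2: (m,n)=(2,6) → π∥ = 2+6·τ ≈ 21.8167, π⊥ = 2+6·τ' ≈ 0.1833 ∈ [0.1, 0.7) ⇒ IN Λ
candidate 3: (m,n)=(8,24) → π∥ = 8+24·τ ≈ 87.2666, π⊥ = 8+24·τ' ≈ 0.7334 ∉ [0.1, 0.7) ⇒ out
candidate 4: (m,n)=(-3,4) → π∥ = -3+4·τ ≈ 10.2111, π⊥ = -3+4·τ' ≈ -4.2111 ∉ [0.1, 0.7) ⇒ out
candidate 5: (m,n)=(3,9) → π∥ = 3+9·τ ≈ 32.7250, π⊥ = 3+9·τ' ≈ 0.2750 ∈ [0.1, 0.7) ⇒ IN Λ
candidate 6: (m,n)=(-4,-12) → π∥ = -4-12·τ ≈ -43.6333, π⊥ = -4-12·τ' ≈ -0.3667 ∉ [0.1, 0.7) ⇒ out
candidate 7: (m,n)=(22,-11) → π∥ = 22-11·τ ≈ -14.3305, π⊥ = 22-11·τ' ≈ 25.3305 ∉ [0.1, 0.7) ⇒ out

2, 5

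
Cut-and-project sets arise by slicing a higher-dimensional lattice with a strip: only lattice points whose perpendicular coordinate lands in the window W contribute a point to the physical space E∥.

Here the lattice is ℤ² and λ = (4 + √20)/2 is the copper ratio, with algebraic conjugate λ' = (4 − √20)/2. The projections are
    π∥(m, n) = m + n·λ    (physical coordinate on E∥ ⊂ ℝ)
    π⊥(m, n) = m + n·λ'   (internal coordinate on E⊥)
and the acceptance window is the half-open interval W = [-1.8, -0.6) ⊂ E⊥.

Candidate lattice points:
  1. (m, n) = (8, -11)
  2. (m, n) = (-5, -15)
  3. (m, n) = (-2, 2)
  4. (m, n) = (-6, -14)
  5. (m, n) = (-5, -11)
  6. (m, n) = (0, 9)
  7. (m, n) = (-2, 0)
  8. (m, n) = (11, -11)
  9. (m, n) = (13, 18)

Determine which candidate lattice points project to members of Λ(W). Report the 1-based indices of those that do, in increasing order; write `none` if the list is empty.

2

Numerically λ ≈ 4.2361 and λ' = −1/λ ≈ -0.2361.
candidate 1: (m,n)=(8,-11) → π∥ = 8-11·λ ≈ -38.5967, π⊥ = 8-11·λ' ≈ 10.5967 ∉ [-1.8, -0.6) ⇒ out
candidate 2: (m,n)=(-5,-15) → π∥ = -5-15·λ ≈ -68.5410, π⊥ = -5-15·λ' ≈ -1.4590 ∈ [-1.8, -0.6) ⇒ IN Λ
candidate 3: (m,n)=(-2,2) → π∥ = -2+2·λ ≈ 6.4721, π⊥ = -2+2·λ' ≈ -2.4721 ∉ [-1.8, -0.6) ⇒ out
candidate 4: (m,n)=(-6,-14) → π∥ = -6-14·λ ≈ -65.3050, π⊥ = -6-14·λ' ≈ -2.6950 ∉ [-1.8, -0.6) ⇒ out
candidate 5: (m,n)=(-5,-11) → π∥ = -5-11·λ ≈ -51.5967, π⊥ = -5-11·λ' ≈ -2.4033 ∉ [-1.8, -0.6) ⇒ out
candidate 6: (m,n)=(0,9) → π∥ = 0+9·λ ≈ 38.1246, π⊥ = 0+9·λ' ≈ -2.1246 ∉ [-1.8, -0.6) ⇒ out
candidate 7: (m,n)=(-2,0) → π∥ = -2+0·λ ≈ -2.0000, π⊥ = -2+0·λ' ≈ -2.0000 ∉ [-1.8, -0.6) ⇒ out
candidate 8: (m,n)=(11,-11) → π∥ = 11-11·λ ≈ -35.5967, π⊥ = 11-11·λ' ≈ 13.5967 ∉ [-1.8, -0.6) ⇒ out
candidate 9: (m,n)=(13,18) → π∥ = 13+18·λ ≈ 89.2492, π⊥ = 13+18·λ' ≈ 8.7508 ∉ [-1.8, -0.6) ⇒ out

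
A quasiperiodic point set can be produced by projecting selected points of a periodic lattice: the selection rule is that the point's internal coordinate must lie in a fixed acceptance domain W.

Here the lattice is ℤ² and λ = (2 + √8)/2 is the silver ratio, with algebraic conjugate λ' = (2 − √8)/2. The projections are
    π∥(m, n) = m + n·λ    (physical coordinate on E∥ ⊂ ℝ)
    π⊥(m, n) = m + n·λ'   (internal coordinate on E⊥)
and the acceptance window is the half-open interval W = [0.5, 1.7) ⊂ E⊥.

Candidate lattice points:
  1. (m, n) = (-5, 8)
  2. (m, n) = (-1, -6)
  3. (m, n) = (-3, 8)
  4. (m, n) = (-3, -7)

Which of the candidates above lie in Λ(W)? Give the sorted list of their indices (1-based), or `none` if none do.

2

λ' = (2−√8)/2 ≈ -0.41421.
candidate 1: (m,n)=(-5,8) → π∥ = -5+8·λ ≈ 14.31371, π⊥ = -5+8·λ' ≈ -8.31371 ∉ [0.5, 1.7) ⇒ out
candidate 2: (m,n)=(-1,-6) → π∥ = -1-6·λ ≈ -15.48528, π⊥ = -1-6·λ' ≈ 1.48528 ∈ [0.5, 1.7) ⇒ IN Λ
candidate 3: (m,n)=(-3,8) → π∥ = -3+8·λ ≈ 16.31371, π⊥ = -3+8·λ' ≈ -6.31371 ∉ [0.5, 1.7) ⇒ out
candidate 4: (m,n)=(-3,-7) → π∥ = -3-7·λ ≈ -19.89949, π⊥ = -3-7·λ' ≈ -0.10051 ∉ [0.5, 1.7) ⇒ out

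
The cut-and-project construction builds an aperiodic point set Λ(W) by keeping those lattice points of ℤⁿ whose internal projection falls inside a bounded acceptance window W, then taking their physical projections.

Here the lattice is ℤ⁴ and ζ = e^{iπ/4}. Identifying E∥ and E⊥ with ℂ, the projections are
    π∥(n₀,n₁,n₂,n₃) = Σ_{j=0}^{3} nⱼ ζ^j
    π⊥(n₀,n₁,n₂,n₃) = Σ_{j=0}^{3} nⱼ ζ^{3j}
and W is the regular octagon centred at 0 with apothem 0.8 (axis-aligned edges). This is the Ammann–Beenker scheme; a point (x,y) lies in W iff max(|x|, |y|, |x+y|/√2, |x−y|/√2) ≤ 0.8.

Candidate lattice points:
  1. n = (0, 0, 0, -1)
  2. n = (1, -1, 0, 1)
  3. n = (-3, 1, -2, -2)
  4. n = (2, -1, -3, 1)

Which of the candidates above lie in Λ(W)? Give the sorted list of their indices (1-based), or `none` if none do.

With ζ = e^{iπ/4} the internal vectors are ζ^0,ζ^3,ζ^6,ζ^9.
#1 (0, 0, 0, -1): internal (-0.707107, -0.707107); octagon support 1.000000 vs apothem 0.8 → ∉ W
#2 (1, -1, 0, 1): internal (2.414214, 0.000000); octagon support 2.414214 vs apothem 0.8 → ∉ W
#3 (-3, 1, -2, -2): internal (-5.121320, 1.292893); octagon support 5.121320 vs apothem 0.8 → ∉ W
#4 (2, -1, -3, 1): internal (3.414214, 3.000000); octagon support 4.535534 vs apothem 0.8 → ∉ W

none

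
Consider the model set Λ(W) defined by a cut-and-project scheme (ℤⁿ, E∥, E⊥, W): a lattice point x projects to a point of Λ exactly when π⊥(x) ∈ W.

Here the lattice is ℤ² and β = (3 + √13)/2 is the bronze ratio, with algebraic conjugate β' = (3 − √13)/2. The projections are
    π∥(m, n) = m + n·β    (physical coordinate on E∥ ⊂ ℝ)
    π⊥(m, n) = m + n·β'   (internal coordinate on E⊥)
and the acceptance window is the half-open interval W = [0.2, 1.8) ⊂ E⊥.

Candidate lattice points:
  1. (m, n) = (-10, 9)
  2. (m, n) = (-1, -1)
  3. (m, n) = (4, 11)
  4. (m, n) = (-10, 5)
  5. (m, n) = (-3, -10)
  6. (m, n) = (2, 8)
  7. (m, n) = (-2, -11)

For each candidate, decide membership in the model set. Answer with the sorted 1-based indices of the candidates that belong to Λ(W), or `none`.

β' = (3−√13)/2 ≈ -0.302776.
[1] lift (-10,9): star map gives -12.724981; window check 0.2 ≤ -12.724981 < 1.8 is false → out
[2] lift (-1,-1): star map gives -0.697224; window check 0.2 ≤ -0.697224 < 1.8 is false → out
[3] lift (4,11): star map gives 0.669468; window check 0.2 ≤ 0.669468 < 1.8 is true → IN Λ
[4] lift (-10,5): star map gives -11.513878; window check 0.2 ≤ -11.513878 < 1.8 is false → out
[5] lift (-3,-10): star map gives 0.027756; window check 0.2 ≤ 0.027756 < 1.8 is false → out
[6] lift (2,8): star map gives -0.422205; window check 0.2 ≤ -0.422205 < 1.8 is false → out
[7] lift (-2,-11): star map gives 1.330532; window check 0.2 ≤ 1.330532 < 1.8 is true → IN Λ

3, 7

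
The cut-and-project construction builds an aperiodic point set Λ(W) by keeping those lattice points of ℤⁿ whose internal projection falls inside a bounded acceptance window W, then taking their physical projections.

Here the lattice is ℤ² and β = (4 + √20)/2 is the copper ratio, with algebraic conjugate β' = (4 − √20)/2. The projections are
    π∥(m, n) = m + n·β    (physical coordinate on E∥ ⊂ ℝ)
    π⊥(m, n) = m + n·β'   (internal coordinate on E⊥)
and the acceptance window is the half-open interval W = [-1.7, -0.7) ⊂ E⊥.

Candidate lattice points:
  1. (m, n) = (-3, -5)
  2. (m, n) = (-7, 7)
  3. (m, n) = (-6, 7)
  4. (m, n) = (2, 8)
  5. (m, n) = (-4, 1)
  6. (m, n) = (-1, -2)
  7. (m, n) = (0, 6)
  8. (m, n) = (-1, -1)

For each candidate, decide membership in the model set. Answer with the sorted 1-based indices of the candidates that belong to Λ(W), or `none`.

Numerically β ≈ 4.236068 and β' = −1/β ≈ -0.236068.
candidate 1: (m,n)=(-3,-5) → π∥ = -3-5·β ≈ -24.180340, π⊥ = -3-5·β' ≈ -1.819660 ∉ [-1.7, -0.7) ⇒ out
candidate 2: (m,n)=(-7,7) → π∥ = -7+7·β ≈ 22.652476, π⊥ = -7+7·β' ≈ -8.652476 ∉ [-1.7, -0.7) ⇒ out
candidate 3: (m,n)=(-6,7) → π∥ = -6+7·β ≈ 23.652476, π⊥ = -6+7·β' ≈ -7.652476 ∉ [-1.7, -0.7) ⇒ out
candidate 4: (m,n)=(2,8) → π∥ = 2+8·β ≈ 35.888544, π⊥ = 2+8·β' ≈ 0.111456 ∉ [-1.7, -0.7) ⇒ out
candidate 5: (m,n)=(-4,1) → π∥ = -4+1·β ≈ 0.236068, π⊥ = -4+1·β' ≈ -4.236068 ∉ [-1.7, -0.7) ⇒ out
candidate 6: (m,n)=(-1,-2) → π∥ = -1-2·β ≈ -9.472136, π⊥ = -1-2·β' ≈ -0.527864 ∉ [-1.7, -0.7) ⇒ out
candidate 7: (m,n)=(0,6) → π∥ = 0+6·β ≈ 25.416408, π⊥ = 0+6·β' ≈ -1.416408 ∈ [-1.7, -0.7) ⇒ IN Λ
candidate 8: (m,n)=(-1,-1) → π∥ = -1-1·β ≈ -5.236068, π⊥ = -1-1·β' ≈ -0.763932 ∈ [-1.7, -0.7) ⇒ IN Λ

7, 8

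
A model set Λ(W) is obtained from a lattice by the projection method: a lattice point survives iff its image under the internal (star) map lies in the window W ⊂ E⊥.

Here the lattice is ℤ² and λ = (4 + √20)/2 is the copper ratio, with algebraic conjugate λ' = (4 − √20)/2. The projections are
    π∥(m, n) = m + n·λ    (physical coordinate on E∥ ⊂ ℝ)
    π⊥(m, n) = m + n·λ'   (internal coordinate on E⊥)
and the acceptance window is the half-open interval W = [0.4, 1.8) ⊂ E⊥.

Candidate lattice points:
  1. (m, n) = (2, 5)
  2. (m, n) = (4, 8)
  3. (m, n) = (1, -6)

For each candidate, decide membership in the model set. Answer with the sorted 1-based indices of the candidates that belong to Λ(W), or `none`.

1

λ' = (4−√20)/2 ≈ -0.236068.
candidate 1: (m,n)=(2,5) → π∥ = 2+5·λ ≈ 23.180340, π⊥ = 2+5·λ' ≈ 0.819660 ∈ [0.4, 1.8) ⇒ IN Λ
candidate 2: (m,n)=(4,8) → π∥ = 4+8·λ ≈ 37.888544, π⊥ = 4+8·λ' ≈ 2.111456 ∉ [0.4, 1.8) ⇒ out
candidate 3: (m,n)=(1,-6) → π∥ = 1-6·λ ≈ -24.416408, π⊥ = 1-6·λ' ≈ 2.416408 ∉ [0.4, 1.8) ⇒ out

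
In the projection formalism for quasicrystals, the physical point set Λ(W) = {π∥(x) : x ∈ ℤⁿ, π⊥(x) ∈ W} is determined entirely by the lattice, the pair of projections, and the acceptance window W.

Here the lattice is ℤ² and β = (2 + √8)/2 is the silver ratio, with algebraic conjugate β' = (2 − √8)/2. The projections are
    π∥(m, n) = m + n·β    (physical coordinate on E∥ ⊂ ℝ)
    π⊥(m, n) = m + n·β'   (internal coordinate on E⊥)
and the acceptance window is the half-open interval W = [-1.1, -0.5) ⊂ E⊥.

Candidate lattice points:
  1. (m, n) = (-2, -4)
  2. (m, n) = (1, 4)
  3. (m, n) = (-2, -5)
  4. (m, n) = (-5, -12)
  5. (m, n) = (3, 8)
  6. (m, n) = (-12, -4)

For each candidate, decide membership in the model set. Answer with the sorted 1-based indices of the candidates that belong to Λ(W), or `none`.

2

β' = (2−√8)/2 ≈ -0.4142.
candidate 1: (m,n)=(-2,-4) → π∥ = -2-4·β ≈ -11.6569, π⊥ = -2-4·β' ≈ -0.3431 ∉ [-1.1, -0.5) ⇒ out
candidate 2: (m,n)=(1,4) → π∥ = 1+4·β ≈ 10.6569, π⊥ = 1+4·β' ≈ -0.6569 ∈ [-1.1, -0.5) ⇒ IN Λ
candidate 3: (m,n)=(-2,-5) → π∥ = -2-5·β ≈ -14.0711, π⊥ = -2-5·β' ≈ 0.0711 ∉ [-1.1, -0.5) ⇒ out
candidate 4: (m,n)=(-5,-12) → π∥ = -5-12·β ≈ -33.9706, π⊥ = -5-12·β' ≈ -0.0294 ∉ [-1.1, -0.5) ⇒ out
candidate 5: (m,n)=(3,8) → π∥ = 3+8·β ≈ 22.3137, π⊥ = 3+8·β' ≈ -0.3137 ∉ [-1.1, -0.5) ⇒ out
candidate 6: (m,n)=(-12,-4) → π∥ = -12-4·β ≈ -21.6569, π⊥ = -12-4·β' ≈ -10.3431 ∉ [-1.1, -0.5) ⇒ out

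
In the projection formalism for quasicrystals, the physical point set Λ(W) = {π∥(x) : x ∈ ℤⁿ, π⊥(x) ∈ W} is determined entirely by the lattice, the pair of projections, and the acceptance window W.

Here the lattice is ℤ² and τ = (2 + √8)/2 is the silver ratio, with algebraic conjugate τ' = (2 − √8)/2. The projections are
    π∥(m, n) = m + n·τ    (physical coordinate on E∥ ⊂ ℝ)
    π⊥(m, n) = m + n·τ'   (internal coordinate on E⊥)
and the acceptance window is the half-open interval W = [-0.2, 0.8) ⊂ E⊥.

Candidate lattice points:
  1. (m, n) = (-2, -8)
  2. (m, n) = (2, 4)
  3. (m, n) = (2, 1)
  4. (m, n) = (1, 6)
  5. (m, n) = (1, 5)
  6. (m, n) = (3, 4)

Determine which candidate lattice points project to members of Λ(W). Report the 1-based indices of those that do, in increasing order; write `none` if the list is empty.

τ' = (2−√8)/2 ≈ -0.41421.
candidate 1: (m,n)=(-2,-8) → π∥ = -2-8·τ ≈ -21.31371, π⊥ = -2-8·τ' ≈ 1.31371 ∉ [-0.2, 0.8) ⇒ out
candidate 2: (m,n)=(2,4) → π∥ = 2+4·τ ≈ 11.65685, π⊥ = 2+4·τ' ≈ 0.34315 ∈ [-0.2, 0.8) ⇒ IN Λ
candidate 3: (m,n)=(2,1) → π∥ = 2+1·τ ≈ 4.41421, π⊥ = 2+1·τ' ≈ 1.58579 ∉ [-0.2, 0.8) ⇒ out
candidate 4: (m,n)=(1,6) → π∥ = 1+6·τ ≈ 15.48528, π⊥ = 1+6·τ' ≈ -1.48528 ∉ [-0.2, 0.8) ⇒ out
candidate 5: (m,n)=(1,5) → π∥ = 1+5·τ ≈ 13.07107, π⊥ = 1+5·τ' ≈ -1.07107 ∉ [-0.2, 0.8) ⇒ out
candidate 6: (m,n)=(3,4) → π∥ = 3+4·τ ≈ 12.65685, π⊥ = 3+4·τ' ≈ 1.34315 ∉ [-0.2, 0.8) ⇒ out

2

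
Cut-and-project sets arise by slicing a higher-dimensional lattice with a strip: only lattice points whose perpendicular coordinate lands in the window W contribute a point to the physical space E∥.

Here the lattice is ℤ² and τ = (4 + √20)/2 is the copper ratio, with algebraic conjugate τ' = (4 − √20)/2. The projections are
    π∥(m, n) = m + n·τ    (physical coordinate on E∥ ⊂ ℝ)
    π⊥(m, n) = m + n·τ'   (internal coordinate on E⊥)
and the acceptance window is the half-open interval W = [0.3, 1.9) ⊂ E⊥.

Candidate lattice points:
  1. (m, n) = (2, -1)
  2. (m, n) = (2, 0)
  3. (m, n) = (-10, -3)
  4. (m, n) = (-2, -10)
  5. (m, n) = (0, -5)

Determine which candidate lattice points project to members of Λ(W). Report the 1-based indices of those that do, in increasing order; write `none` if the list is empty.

Numerically τ ≈ 4.23607 and τ' = −1/τ ≈ -0.23607.
candidate 1: (m,n)=(2,-1) → π∥ = 2-1·τ ≈ -2.23607, π⊥ = 2-1·τ' ≈ 2.23607 ∉ [0.3, 1.9) ⇒ out
candidate 2: (m,n)=(2,0) → π∥ = 2+0·τ ≈ 2.00000, π⊥ = 2+0·τ' ≈ 2.00000 ∉ [0.3, 1.9) ⇒ out
candidate 3: (m,n)=(-10,-3) → π∥ = -10-3·τ ≈ -22.70820, π⊥ = -10-3·τ' ≈ -9.29180 ∉ [0.3, 1.9) ⇒ out
candidate 4: (m,n)=(-2,-10) → π∥ = -2-10·τ ≈ -44.36068, π⊥ = -2-10·τ' ≈ 0.36068 ∈ [0.3, 1.9) ⇒ IN Λ
candidate 5: (m,n)=(0,-5) → π∥ = 0-5·τ ≈ -21.18034, π⊥ = 0-5·τ' ≈ 1.18034 ∈ [0.3, 1.9) ⇒ IN Λ

4, 5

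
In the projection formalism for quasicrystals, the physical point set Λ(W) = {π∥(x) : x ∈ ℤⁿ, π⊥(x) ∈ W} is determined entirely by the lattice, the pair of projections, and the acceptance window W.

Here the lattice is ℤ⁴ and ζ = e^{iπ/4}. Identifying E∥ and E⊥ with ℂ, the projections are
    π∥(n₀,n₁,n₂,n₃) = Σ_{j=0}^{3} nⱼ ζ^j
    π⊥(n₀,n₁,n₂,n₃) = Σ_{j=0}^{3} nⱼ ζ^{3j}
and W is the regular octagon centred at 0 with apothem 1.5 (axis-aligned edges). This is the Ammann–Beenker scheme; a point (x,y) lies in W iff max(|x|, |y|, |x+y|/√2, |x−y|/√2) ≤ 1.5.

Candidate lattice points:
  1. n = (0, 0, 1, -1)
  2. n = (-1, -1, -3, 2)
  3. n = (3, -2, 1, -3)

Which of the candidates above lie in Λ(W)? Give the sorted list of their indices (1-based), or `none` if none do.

π⊥(n) = n₀ + n₁ζ³ + n₂ζ⁶ + n₃ζ⁹ where ζ = e^{iπ/4}.
candidate 1: n = (0, 0, 1, -1) → π⊥ ≈ (-0.7071, -1.7071); max(|x|,|y|,|x±y|/√2) = 1.7071 > 1.5 ⇒ ∉ W
candidate 2: n = (-1, -1, -3, 2) → π⊥ ≈ (+1.1213, +3.7071); max(|x|,|y|,|x±y|/√2) = 3.7071 > 1.5 ⇒ ∉ W
candidate 3: n = (3, -2, 1, -3) → π⊥ ≈ (+2.2929, -4.5355); max(|x|,|y|,|x±y|/√2) = 4.8284 > 1.5 ⇒ ∉ W

none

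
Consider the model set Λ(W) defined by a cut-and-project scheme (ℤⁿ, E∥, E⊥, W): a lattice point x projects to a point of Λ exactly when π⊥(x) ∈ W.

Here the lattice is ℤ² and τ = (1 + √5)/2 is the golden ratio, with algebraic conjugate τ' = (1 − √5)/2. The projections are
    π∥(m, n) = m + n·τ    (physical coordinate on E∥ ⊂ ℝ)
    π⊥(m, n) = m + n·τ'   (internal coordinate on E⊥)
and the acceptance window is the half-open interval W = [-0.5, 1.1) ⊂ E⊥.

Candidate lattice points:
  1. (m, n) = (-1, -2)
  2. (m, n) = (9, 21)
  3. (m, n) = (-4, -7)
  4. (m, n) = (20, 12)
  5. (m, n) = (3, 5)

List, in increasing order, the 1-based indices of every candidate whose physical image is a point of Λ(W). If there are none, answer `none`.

Numerically τ ≈ 1.61803 and τ' = −1/τ ≈ -0.61803.
[1] lift (-1,-2): star map gives 0.23607; window check -0.5 ≤ 0.23607 < 1.1 is true → IN Λ
[2] lift (9,21): star map gives -3.97871; window check -0.5 ≤ -3.97871 < 1.1 is false → out
[3] lift (-4,-7): star map gives 0.32624; window check -0.5 ≤ 0.32624 < 1.1 is true → IN Λ
[4] lift (20,12): star map gives 12.58359; window check -0.5 ≤ 12.58359 < 1.1 is false → out
[5] lift (3,5): star map gives -0.09017; window check -0.5 ≤ -0.09017 < 1.1 is true → IN Λ

1, 3, 5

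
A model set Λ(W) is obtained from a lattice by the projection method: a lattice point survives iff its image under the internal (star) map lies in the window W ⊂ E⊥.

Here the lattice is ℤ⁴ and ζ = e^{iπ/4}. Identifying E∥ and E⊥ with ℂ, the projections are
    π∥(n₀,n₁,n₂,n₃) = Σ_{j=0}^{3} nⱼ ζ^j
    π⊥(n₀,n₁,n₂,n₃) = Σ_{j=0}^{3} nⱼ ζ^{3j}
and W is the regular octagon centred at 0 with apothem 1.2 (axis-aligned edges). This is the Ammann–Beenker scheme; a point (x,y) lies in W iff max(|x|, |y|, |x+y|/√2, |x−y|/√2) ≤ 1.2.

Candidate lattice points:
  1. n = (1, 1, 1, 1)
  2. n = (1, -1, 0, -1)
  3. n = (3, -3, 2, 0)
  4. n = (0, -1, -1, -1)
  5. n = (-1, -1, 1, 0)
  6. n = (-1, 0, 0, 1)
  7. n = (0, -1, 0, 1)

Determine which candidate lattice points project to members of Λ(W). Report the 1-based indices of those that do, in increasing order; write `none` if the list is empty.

Internal map: ζ^{3j} for j=0..3 gives (1,0), (−√2/2,√2/2), (0,−1), (√2/2,√2/2).
candidate 1: n = (1, 1, 1, 1) → π⊥ ≈ (+1.00000, +0.41421); max(|x|,|y|,|x±y|/√2) = 1.00000 ≤ 1.2 ⇒ ∈ W
candidate 2: n = (1, -1, 0, -1) → π⊥ ≈ (+1.00000, -1.41421); max(|x|,|y|,|x±y|/√2) = 1.70711 > 1.2 ⇒ ∉ W
candidate 3: n = (3, -3, 2, 0) → π⊥ ≈ (+5.12132, -4.12132); max(|x|,|y|,|x±y|/√2) = 6.53553 > 1.2 ⇒ ∉ W
candidate 4: n = (0, -1, -1, -1) → π⊥ ≈ (+0.00000, -0.41421); max(|x|,|y|,|x±y|/√2) = 0.41421 ≤ 1.2 ⇒ ∈ W
candidate 5: n = (-1, -1, 1, 0) → π⊥ ≈ (-0.29289, -1.70711); max(|x|,|y|,|x±y|/√2) = 1.70711 > 1.2 ⇒ ∉ W
candidate 6: n = (-1, 0, 0, 1) → π⊥ ≈ (-0.29289, +0.70711); max(|x|,|y|,|x±y|/√2) = 0.70711 ≤ 1.2 ⇒ ∈ W
candidate 7: n = (0, -1, 0, 1) → π⊥ ≈ (+1.41421, +0.00000); max(|x|,|y|,|x±y|/√2) = 1.41421 > 1.2 ⇒ ∉ W

1, 4, 6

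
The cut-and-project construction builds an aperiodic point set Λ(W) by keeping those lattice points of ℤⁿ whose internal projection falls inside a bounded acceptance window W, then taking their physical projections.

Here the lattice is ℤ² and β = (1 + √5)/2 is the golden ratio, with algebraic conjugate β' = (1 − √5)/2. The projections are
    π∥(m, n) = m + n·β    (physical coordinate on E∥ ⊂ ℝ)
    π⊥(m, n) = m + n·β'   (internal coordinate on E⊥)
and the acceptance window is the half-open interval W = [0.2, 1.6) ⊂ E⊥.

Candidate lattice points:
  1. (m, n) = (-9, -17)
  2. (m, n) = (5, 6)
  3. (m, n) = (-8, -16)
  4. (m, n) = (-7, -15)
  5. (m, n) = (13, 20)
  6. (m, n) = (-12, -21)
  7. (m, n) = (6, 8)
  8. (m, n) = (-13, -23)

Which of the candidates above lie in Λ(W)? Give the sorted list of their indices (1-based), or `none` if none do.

β' = (1−√5)/2 ≈ -0.6180.
candidate 1: (m,n)=(-9,-17) → π∥ = -9-17·β ≈ -36.5066, π⊥ = -9-17·β' ≈ 1.5066 ∈ [0.2, 1.6) ⇒ IN Λ
candidate 2: (m,n)=(5,6) → π∥ = 5+6·β ≈ 14.7082, π⊥ = 5+6·β' ≈ 1.2918 ∈ [0.2, 1.6) ⇒ IN Λ
candidate 3: (m,n)=(-8,-16) → π∥ = -8-16·β ≈ -33.8885, π⊥ = -8-16·β' ≈ 1.8885 ∉ [0.2, 1.6) ⇒ out
candidate 4: (m,n)=(-7,-15) → π∥ = -7-15·β ≈ -31.2705, π⊥ = -7-15·β' ≈ 2.2705 ∉ [0.2, 1.6) ⇒ out
candidate 5: (m,n)=(13,20) → π∥ = 13+20·β ≈ 45.3607, π⊥ = 13+20·β' ≈ 0.6393 ∈ [0.2, 1.6) ⇒ IN Λ
candidate 6: (m,n)=(-12,-21) → π∥ = -12-21·β ≈ -45.9787, π⊥ = -12-21·β' ≈ 0.9787 ∈ [0.2, 1.6) ⇒ IN Λ
candidate 7: (m,n)=(6,8) → π∥ = 6+8·β ≈ 18.9443, π⊥ = 6+8·β' ≈ 1.0557 ∈ [0.2, 1.6) ⇒ IN Λ
candidate 8: (m,n)=(-13,-23) → π∥ = -13-23·β ≈ -50.2148, π⊥ = -13-23·β' ≈ 1.2148 ∈ [0.2, 1.6) ⇒ IN Λ

1, 2, 5, 6, 7, 8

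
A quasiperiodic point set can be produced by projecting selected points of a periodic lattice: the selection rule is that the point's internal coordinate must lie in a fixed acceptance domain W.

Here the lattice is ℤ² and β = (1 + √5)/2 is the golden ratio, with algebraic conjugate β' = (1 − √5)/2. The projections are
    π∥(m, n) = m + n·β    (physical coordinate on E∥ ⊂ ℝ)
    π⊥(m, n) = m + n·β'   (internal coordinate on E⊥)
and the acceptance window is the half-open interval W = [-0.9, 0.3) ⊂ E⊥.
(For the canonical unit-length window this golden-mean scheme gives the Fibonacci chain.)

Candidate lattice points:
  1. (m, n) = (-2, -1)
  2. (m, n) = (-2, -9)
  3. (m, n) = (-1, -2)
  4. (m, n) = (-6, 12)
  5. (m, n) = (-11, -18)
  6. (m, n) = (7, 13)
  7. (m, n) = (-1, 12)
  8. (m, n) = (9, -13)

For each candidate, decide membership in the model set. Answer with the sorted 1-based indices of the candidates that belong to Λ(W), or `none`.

Numerically β ≈ 1.6180 and β' = −1/β ≈ -0.6180.
candidate 1: (m,n)=(-2,-1) → π∥ = -2-1·β ≈ -3.6180, π⊥ = -2-1·β' ≈ -1.3820 ∉ [-0.9, 0.3) ⇒ out
candidate 2: (m,n)=(-2,-9) → π∥ = -2-9·β ≈ -16.5623, π⊥ = -2-9·β' ≈ 3.5623 ∉ [-0.9, 0.3) ⇒ out
candidate 3: (m,n)=(-1,-2) → π∥ = -1-2·β ≈ -4.2361, π⊥ = -1-2·β' ≈ 0.2361 ∈ [-0.9, 0.3) ⇒ IN Λ
candidate 4: (m,n)=(-6,12) → π∥ = -6+12·β ≈ 13.4164, π⊥ = -6+12·β' ≈ -13.4164 ∉ [-0.9, 0.3) ⇒ out
candidate 5: (m,n)=(-11,-18) → π∥ = -11-18·β ≈ -40.1246, π⊥ = -11-18·β' ≈ 0.1246 ∈ [-0.9, 0.3) ⇒ IN Λ
candidate 6: (m,n)=(7,13) → π∥ = 7+13·β ≈ 28.0344, π⊥ = 7+13·β' ≈ -1.0344 ∉ [-0.9, 0.3) ⇒ out
candidate 7: (m,n)=(-1,12) → π∥ = -1+12·β ≈ 18.4164, π⊥ = -1+12·β' ≈ -8.4164 ∉ [-0.9, 0.3) ⇒ out
candidate 8: (m,n)=(9,-13) → π∥ = 9-13·β ≈ -12.0344, π⊥ = 9-13·β' ≈ 17.0344 ∉ [-0.9, 0.3) ⇒ out

3, 5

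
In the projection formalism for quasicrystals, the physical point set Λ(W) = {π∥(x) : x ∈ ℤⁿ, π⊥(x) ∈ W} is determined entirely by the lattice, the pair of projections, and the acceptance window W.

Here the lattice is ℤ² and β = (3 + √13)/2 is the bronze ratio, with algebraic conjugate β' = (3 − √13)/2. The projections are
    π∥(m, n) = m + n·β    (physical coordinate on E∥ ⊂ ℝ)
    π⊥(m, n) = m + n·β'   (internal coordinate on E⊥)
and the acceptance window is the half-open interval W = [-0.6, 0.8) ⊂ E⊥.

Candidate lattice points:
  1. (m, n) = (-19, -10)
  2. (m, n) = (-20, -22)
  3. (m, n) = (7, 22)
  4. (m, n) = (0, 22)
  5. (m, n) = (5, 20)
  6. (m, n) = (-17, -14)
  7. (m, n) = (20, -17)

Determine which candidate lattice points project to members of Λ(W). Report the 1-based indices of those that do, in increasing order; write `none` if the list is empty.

Numerically β ≈ 3.30278 and β' = −1/β ≈ -0.30278.
candidate 1: (m,n)=(-19,-10) → π∥ = -19-10·β ≈ -52.02776, π⊥ = -19-10·β' ≈ -15.97224 ∉ [-0.6, 0.8) ⇒ out
candidate 2: (m,n)=(-20,-22) → π∥ = -20-22·β ≈ -92.66106, π⊥ = -20-22·β' ≈ -13.33894 ∉ [-0.6, 0.8) ⇒ out
candidate 3: (m,n)=(7,22) → π∥ = 7+22·β ≈ 79.66106, π⊥ = 7+22·β' ≈ 0.33894 ∈ [-0.6, 0.8) ⇒ IN Λ
candidate 4: (m,n)=(0,22) → π∥ = 0+22·β ≈ 72.66106, π⊥ = 0+22·β' ≈ -6.66106 ∉ [-0.6, 0.8) ⇒ out
candidate 5: (m,n)=(5,20) → π∥ = 5+20·β ≈ 71.05551, π⊥ = 5+20·β' ≈ -1.05551 ∉ [-0.6, 0.8) ⇒ out
candidate 6: (m,n)=(-17,-14) → π∥ = -17-14·β ≈ -63.23886, π⊥ = -17-14·β' ≈ -12.76114 ∉ [-0.6, 0.8) ⇒ out
candidate 7: (m,n)=(20,-17) → π∥ = 20-17·β ≈ -36.14719, π⊥ = 20-17·β' ≈ 25.14719 ∉ [-0.6, 0.8) ⇒ out

3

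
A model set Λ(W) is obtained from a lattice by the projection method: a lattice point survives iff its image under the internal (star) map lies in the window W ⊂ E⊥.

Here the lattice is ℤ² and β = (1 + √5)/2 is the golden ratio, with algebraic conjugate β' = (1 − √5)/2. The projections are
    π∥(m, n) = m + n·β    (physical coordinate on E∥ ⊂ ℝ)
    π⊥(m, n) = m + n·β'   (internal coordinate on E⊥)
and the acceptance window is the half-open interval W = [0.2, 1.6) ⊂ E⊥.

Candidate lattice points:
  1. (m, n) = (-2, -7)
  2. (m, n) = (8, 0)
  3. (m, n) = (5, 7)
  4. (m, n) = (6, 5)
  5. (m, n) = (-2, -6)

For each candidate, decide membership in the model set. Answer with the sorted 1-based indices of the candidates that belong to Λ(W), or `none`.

3

β' = (1−√5)/2 ≈ -0.618034.
#1 (-2,-7): internal coord -2 + (-7)·β' = +2.326238; +2.326238 ∉ [0.2, 1.6) → out
#2 (8,0): internal coord 8 + (0)·β' = +8.000000; +8.000000 ∉ [0.2, 1.6) → out
#3 (5,7): internal coord 5 + (7)·β' = +0.673762; +0.673762 ∈ [0.2, 1.6) → IN Λ
#4 (6,5): internal coord 6 + (5)·β' = +2.909830; +2.909830 ∉ [0.2, 1.6) → out
#5 (-2,-6): internal coord -2 + (-6)·β' = +1.708204; +1.708204 ∉ [0.2, 1.6) → out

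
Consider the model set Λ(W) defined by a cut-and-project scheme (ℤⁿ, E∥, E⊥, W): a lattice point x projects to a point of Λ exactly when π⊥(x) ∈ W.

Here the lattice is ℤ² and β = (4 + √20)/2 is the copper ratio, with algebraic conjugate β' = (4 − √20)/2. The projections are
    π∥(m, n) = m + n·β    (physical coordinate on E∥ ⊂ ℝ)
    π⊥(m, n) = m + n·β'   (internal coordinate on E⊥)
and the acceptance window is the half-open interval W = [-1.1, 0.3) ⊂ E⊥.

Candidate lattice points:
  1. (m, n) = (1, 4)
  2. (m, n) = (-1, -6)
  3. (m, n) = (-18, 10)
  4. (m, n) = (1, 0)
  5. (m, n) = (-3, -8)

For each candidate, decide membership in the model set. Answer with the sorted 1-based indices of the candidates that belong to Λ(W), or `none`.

1

Compute β' = (4−√20)/2 = -0.2361, so π⊥(m,n) = m -0.2361·n.
#1 (1,4): internal coord 1 + (4)·β' = +0.0557; +0.0557 ∈ [-1.1, 0.3) → IN Λ
#2 (-1,-6): internal coord -1 + (-6)·β' = +0.4164; +0.4164 ∉ [-1.1, 0.3) → out
#3 (-18,10): internal coord -18 + (10)·β' = -20.3607; -20.3607 ∉ [-1.1, 0.3) → out
#4 (1,0): internal coord 1 + (0)·β' = +1.0000; +1.0000 ∉ [-1.1, 0.3) → out
#5 (-3,-8): internal coord -3 + (-8)·β' = -1.1115; -1.1115 ∉ [-1.1, 0.3) → out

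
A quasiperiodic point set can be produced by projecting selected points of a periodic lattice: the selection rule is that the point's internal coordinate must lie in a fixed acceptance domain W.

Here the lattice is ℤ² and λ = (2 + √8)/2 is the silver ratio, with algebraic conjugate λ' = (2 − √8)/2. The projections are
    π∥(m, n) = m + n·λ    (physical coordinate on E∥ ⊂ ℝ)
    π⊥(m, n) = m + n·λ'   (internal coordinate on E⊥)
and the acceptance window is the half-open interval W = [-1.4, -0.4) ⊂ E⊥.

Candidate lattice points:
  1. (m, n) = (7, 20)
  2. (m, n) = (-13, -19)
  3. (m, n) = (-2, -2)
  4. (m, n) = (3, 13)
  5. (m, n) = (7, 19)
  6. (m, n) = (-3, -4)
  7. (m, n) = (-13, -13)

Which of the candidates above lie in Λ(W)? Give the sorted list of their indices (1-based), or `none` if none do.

Numerically λ ≈ 2.4142 and λ' = −1/λ ≈ -0.4142.
candidate 1: (m,n)=(7,20) → π∥ = 7+20·λ ≈ 55.2843, π⊥ = 7+20·λ' ≈ -1.2843 ∈ [-1.4, -0.4) ⇒ IN Λ
candidate 2: (m,n)=(-13,-19) → π∥ = -13-19·λ ≈ -58.8701, π⊥ = -13-19·λ' ≈ -5.1299 ∉ [-1.4, -0.4) ⇒ out
candidate 3: (m,n)=(-2,-2) → π∥ = -2-2·λ ≈ -6.8284, π⊥ = -2-2·λ' ≈ -1.1716 ∈ [-1.4, -0.4) ⇒ IN Λ
candidate 4: (m,n)=(3,13) → π∥ = 3+13·λ ≈ 34.3848, π⊥ = 3+13·λ' ≈ -2.3848 ∉ [-1.4, -0.4) ⇒ out
candidate 5: (m,n)=(7,19) → π∥ = 7+19·λ ≈ 52.8701, π⊥ = 7+19·λ' ≈ -0.8701 ∈ [-1.4, -0.4) ⇒ IN Λ
candidate 6: (m,n)=(-3,-4) → π∥ = -3-4·λ ≈ -12.6569, π⊥ = -3-4·λ' ≈ -1.3431 ∈ [-1.4, -0.4) ⇒ IN Λ
candidate 7: (m,n)=(-13,-13) → π∥ = -13-13·λ ≈ -44.3848, π⊥ = -13-13·λ' ≈ -7.6152 ∉ [-1.4, -0.4) ⇒ out

1, 3, 5, 6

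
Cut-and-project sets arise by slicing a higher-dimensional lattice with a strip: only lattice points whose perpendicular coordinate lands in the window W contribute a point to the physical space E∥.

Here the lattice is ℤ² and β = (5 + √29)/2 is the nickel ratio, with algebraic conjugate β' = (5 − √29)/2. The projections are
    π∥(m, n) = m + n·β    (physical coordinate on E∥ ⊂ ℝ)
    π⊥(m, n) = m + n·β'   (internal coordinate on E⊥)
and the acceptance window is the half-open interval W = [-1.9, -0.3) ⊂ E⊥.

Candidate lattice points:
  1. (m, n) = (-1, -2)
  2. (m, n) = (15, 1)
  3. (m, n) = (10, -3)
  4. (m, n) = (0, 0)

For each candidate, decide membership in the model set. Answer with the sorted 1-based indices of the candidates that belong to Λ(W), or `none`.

1

β' = (5−√29)/2 ≈ -0.192582.
candidate 1: (m,n)=(-1,-2) → π∥ = -1-2·β ≈ -11.385165, π⊥ = -1-2·β' ≈ -0.614835 ∈ [-1.9, -0.3) ⇒ IN Λ
candidate 2: (m,n)=(15,1) → π∥ = 15+1·β ≈ 20.192582, π⊥ = 15+1·β' ≈ 14.807418 ∉ [-1.9, -0.3) ⇒ out
candidate 3: (m,n)=(10,-3) → π∥ = 10-3·β ≈ -5.577747, π⊥ = 10-3·β' ≈ 10.577747 ∉ [-1.9, -0.3) ⇒ out
candidate 4: (m,n)=(0,0) → π∥ = 0+0·β ≈ 0.000000, π⊥ = 0+0·β' ≈ 0.000000 ∉ [-1.9, -0.3) ⇒ out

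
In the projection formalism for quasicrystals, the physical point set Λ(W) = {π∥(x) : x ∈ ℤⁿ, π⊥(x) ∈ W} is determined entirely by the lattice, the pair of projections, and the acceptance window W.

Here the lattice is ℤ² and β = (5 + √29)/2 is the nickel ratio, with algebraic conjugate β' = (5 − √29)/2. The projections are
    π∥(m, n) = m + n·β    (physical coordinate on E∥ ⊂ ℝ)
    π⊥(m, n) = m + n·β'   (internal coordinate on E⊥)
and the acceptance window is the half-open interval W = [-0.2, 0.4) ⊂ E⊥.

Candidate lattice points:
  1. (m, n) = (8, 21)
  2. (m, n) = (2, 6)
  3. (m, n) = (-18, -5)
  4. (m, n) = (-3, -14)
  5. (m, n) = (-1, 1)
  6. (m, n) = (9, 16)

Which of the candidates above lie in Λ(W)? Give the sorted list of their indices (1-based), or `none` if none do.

none

Compute β' = (5−√29)/2 = -0.192582, so π⊥(m,n) = m -0.192582·n.
candidate 1: (m,n)=(8,21) → π∥ = 8+21·β ≈ 117.044230, π⊥ = 8+21·β' ≈ 3.955770 ∉ [-0.2, 0.4) ⇒ out
candidate 2: (m,n)=(2,6) → π∥ = 2+6·β ≈ 33.155494, π⊥ = 2+6·β' ≈ 0.844506 ∉ [-0.2, 0.4) ⇒ out
candidate 3: (m,n)=(-18,-5) → π∥ = -18-5·β ≈ -43.962912, π⊥ = -18-5·β' ≈ -17.037088 ∉ [-0.2, 0.4) ⇒ out
candidate 4: (m,n)=(-3,-14) → π∥ = -3-14·β ≈ -75.696154, π⊥ = -3-14·β' ≈ -0.303846 ∉ [-0.2, 0.4) ⇒ out
candidate 5: (m,n)=(-1,1) → π∥ = -1+1·β ≈ 4.192582, π⊥ = -1+1·β' ≈ -1.192582 ∉ [-0.2, 0.4) ⇒ out
candidate 6: (m,n)=(9,16) → π∥ = 9+16·β ≈ 92.081318, π⊥ = 9+16·β' ≈ 5.918682 ∉ [-0.2, 0.4) ⇒ out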